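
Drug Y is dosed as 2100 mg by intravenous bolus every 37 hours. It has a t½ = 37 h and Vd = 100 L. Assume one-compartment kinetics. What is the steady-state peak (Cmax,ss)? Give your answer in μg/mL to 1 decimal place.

The dosing interval is 1 half-life, so f = 2^(−1) = 0.5.
Accumulation ratio R = 1/(1 − f) = 1/0.5 = 2/1.
Single-dose peak C₀ = D/Vd = 2100/100 = 21 μg/mL.
Steady-state peak Cmax,ss = C₀·R = 21 × 2/1 ≈ 42.000 μg/mL.

42.0 μg/mL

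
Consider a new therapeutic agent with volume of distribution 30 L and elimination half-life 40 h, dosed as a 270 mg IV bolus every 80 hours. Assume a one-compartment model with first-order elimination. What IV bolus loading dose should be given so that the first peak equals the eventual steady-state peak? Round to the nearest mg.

f = (1/2)^(80/40) ≈ 0.250000; accumulation ratio R = 1/(1−f) ≈ 1.33333.
Loading dose to hit Cmax,ss on first dose: D_load = D_maint·R ≈ 270 × 1.33333 ≈ 360.00 mg.

360 mg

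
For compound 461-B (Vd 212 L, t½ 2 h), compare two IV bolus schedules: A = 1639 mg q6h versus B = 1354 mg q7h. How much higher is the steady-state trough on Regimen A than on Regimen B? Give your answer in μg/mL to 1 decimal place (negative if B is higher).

0.5 μg/mL

Regimen A: f = (1/2)^(6/2) ≈ 0.1250; Cmin,ss = (1639/212)·f/(1−f) ≈ 1.104 μg/mL.
Regimen B: f = (1/2)^(7/2) ≈ 0.0884; Cmin,ss = (1354/212)·f/(1−f) ≈ 0.619 μg/mL.
Difference ≈ 1.104 − 0.619 ≈ 0.485 μg/mL.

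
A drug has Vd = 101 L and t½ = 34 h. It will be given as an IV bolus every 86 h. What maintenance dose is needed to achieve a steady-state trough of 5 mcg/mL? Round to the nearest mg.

τ/t½ = 86/34 ≈ 2.5294, so f = (1/2)^(86/34) ≈ 0.173209.
Cmin,ss = (D/Vd)·f/(1−f), so D = Cmin,ss·Vd·(1−f)/f.
D = 5 × 101 × (1−f)/f ≈ 5 × 101 × 4.77337 ≈ 2410.55 mg.

2411 mg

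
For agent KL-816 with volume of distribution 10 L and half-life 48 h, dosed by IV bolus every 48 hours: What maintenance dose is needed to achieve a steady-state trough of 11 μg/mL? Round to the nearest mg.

110 mg

τ/t½ = 48/48 ≈ 1, so f = (1/2)^(48/48) ≈ 0.500000.
Cmin,ss = (D/Vd)·f/(1−f), so D = Cmin,ss·Vd·(1−f)/f.
D = 11 × 10 × (1−f)/f ≈ 11 × 10 × 1.00000 ≈ 110.00 mg.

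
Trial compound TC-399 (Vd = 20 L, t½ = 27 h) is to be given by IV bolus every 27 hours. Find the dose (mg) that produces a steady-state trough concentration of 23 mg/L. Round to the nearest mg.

460 mg

τ/t½ = 27/27 ≈ 1, so f = (1/2)^(27/27) ≈ 0.500000.
Cmin,ss = (D/Vd)·f/(1−f), so D = Cmin,ss·Vd·(1−f)/f.
D = 23 × 20 × (1−f)/f ≈ 23 × 20 × 1.00000 ≈ 460.00 mg.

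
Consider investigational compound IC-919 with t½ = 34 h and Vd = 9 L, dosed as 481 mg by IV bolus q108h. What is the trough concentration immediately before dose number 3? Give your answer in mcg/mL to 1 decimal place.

6.6 mcg/mL

f = (1/2)^(τ/t½) = (1/2)^(108/34) ≈ 0.1106.
C₀ = D/Vd = 481/9 ≈ 53.444 mcg/mL.
Before the 3rd dose, 2 doses have been given. Superposition: Cmin = C₀·(f + f²).
≈ 53.444 × (0.1106 + 0.0122) ≈ 53.444 × 0.1228 ≈ 6.563 mcg/mL.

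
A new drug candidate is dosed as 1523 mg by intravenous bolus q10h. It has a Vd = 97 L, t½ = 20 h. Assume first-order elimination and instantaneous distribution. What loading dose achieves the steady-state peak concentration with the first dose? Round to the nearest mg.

5200 mg

f = (1/2)^(10/20) ≈ 0.707107; accumulation ratio R = 1/(1−f) ≈ 3.41422.
Loading dose to hit Cmax,ss on first dose: D_load = D_maint·R ≈ 1523 × 3.41422 ≈ 5199.86 mg.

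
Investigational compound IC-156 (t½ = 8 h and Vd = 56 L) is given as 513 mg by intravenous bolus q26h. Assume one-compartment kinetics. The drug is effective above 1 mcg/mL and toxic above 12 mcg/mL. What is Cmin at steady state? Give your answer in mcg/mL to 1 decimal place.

1.1 mcg/mL

τ/t½ = 26/8 ≈ 3.25, so fraction remaining f = (1/2)^(26/8) ≈ 0.1051.
Accumulation ratio R = 1/(1 − f) ≈ 1/0.8949 ≈ 1.1174.
Single-dose peak C₀ = D/Vd = 513/56 ≈ 9.161 mcg/mL.
Cmax,ss = C₀/(1 − f) ≈ 9.161/0.8949 ≈ 10.237 mcg/mL.
One interval later, Cmin,ss = Cmax,ss·e^(−kτ) ≈ 10.237 × 0.1051 ≈ 1.076 mcg/mL.
Trough 1.1 mcg/mL vs MEC 1 mcg/mL: adequate.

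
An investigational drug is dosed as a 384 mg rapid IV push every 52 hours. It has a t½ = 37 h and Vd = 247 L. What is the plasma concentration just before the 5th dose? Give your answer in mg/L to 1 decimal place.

f = (1/2)^(τ/t½) = (1/2)^(52/37) ≈ 0.3775.
C₀ = D/Vd = 384/247 ≈ 1.555 mg/L.
Before the 5th dose, 4 doses have been given. Superposition: Cmin = C₀·(f + f² + … + f^4).
≈ 1.555 × (0.3775 + 0.1425 + 0.0538 + 0.0203) ≈ 1.555 × 0.5941 ≈ 0.924 mg/L.

0.9 mg/L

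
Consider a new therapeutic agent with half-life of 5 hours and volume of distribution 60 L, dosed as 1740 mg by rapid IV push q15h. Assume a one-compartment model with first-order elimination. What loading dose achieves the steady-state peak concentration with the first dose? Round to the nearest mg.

f = (1/2)^(15/5) ≈ 0.125000; accumulation ratio R = 1/(1−f) ≈ 1.14286.
Loading dose to hit Cmax,ss on first dose: D_load = D_maint·R ≈ 1740 × 1.14286 ≈ 1988.58 mg.

1989 mg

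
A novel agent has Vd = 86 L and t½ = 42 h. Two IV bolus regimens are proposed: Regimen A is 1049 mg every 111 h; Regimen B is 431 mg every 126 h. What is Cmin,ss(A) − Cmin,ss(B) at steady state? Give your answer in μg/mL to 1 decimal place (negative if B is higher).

1.6 μg/mL

Regimen A: f = (1/2)^(111/42) ≈ 0.1601; Cmin,ss = (1049/86)·f/(1−f) ≈ 2.325 μg/mL.
Regimen B: f = (1/2)^(126/42) ≈ 0.1250; Cmin,ss = (431/86)·f/(1−f) ≈ 0.716 μg/mL.
Difference ≈ 2.325 − 0.716 ≈ 1.609 μg/mL.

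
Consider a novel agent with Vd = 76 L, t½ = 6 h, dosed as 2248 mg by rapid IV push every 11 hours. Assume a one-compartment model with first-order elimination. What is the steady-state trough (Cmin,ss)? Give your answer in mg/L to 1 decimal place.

11.5 mg/L

Over one 11-h interval, 11/6 ≈ 1.8333 half-lives elapse, leaving f ≈ 0.2806 of each dose.
Each bolus raises the concentration by D/Vd = 2248/76 ≈ 29.579 mg/L.
Steady-state trough Cmin,ss = C₀·f/(1−f) ≈ 29.579 × 0.2806/0.7194 ≈ 11.537 mg/L.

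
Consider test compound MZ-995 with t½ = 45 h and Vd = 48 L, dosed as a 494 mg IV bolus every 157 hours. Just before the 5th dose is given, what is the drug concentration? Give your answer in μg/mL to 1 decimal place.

f = (1/2)^(τ/t½) = (1/2)^(157/45) ≈ 0.0891.
C₀ = D/Vd = 494/48 ≈ 10.292 μg/mL.
Before the 5th dose, 4 doses have been given. Superposition: Cmin = C₀·(f + f² + … + f^4).
≈ 10.292 × (0.0891 + 0.0079 + 0.0007 + 0.0001) ≈ 10.292 × 0.0978 ≈ 1.007 μg/mL.

1.0 μg/mL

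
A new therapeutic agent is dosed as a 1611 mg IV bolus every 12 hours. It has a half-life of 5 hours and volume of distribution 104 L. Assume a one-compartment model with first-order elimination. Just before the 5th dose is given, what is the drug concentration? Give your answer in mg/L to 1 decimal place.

3.6 mg/L

f = (1/2)^(τ/t½) = (1/2)^(12/5) ≈ 0.1895.
C₀ = D/Vd = 1611/104 ≈ 15.490 mg/L.
Before the 5th dose, 4 doses have been given. Superposition: Cmin = C₀·(f + f² + … + f^4).
≈ 15.490 × (0.1895 + 0.0359 + 0.0068 + 0.0013) ≈ 15.490 × 0.2335 ≈ 3.617 mg/L.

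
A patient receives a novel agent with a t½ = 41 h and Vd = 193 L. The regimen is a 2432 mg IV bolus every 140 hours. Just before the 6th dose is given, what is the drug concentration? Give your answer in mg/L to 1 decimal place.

1.3 mg/L

f = (1/2)^(τ/t½) = (1/2)^(140/41) ≈ 0.0938.
C₀ = D/Vd = 2432/193 ≈ 12.601 mg/L.
Before the 6th dose, 5 doses have been given. Superposition: Cmin = C₀·(f + f² + … + f^5).
≈ 12.601 × (0.0938 + 0.0088 + 0.0008 + 0.0001 + 0.0000) ≈ 12.601 × 0.1035 ≈ 1.304 mg/L.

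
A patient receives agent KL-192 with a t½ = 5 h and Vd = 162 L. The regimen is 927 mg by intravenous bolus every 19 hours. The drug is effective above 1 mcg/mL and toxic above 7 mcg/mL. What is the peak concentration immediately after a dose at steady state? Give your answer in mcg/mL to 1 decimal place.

6.2 mcg/mL

Over one 19-h interval, 19/5 ≈ 3.8 half-lives elapse, leaving f ≈ 0.0718 of each dose.
Accumulation ratio R = 1/(1 − f) ≈ 1/0.9282 ≈ 1.0774.
Each bolus raises the concentration by D/Vd = 927/162 ≈ 5.722 mcg/mL.
Steady-state peak Cmax,ss = C₀·R ≈ 5.722 × 1.0774 ≈ 6.165 mcg/mL.
Peak 6.2 mcg/mL vs MTC 7 mcg/mL: below toxic threshold.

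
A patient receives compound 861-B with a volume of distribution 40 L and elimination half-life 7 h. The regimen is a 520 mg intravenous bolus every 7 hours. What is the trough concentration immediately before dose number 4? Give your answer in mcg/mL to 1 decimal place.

f = (1/2)^(τ/t½) = (1/2)^(7/7) ≈ 0.5000.
C₀ = D/Vd = 520/40 ≈ 13.000 mcg/mL.
Before the 4th dose, 3 doses have been given. Superposition: Cmin = C₀·(f + f² + … + f^3).
≈ 13.000 × (0.5000 + 0.2500 + 0.1250) ≈ 13.000 × 0.8750 ≈ 11.375 mcg/mL.

11.4 mcg/mL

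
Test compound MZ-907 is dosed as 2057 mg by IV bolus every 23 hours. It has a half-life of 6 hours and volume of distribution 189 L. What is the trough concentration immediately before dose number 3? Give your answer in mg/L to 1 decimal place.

0.8 mg/L

f = (1/2)^(τ/t½) = (1/2)^(23/6) ≈ 0.0702.
C₀ = D/Vd = 2057/189 ≈ 10.884 mg/L.
Before the 3rd dose, 2 doses have been given. Superposition: Cmin = C₀·(f + f²).
≈ 10.884 × (0.0702 + 0.0049) ≈ 10.884 × 0.0751 ≈ 0.817 mg/L.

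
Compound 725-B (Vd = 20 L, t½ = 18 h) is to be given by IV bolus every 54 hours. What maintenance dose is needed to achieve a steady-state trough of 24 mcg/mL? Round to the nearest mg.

τ/t½ = 54/18 ≈ 3, so f = (1/2)^(54/18) ≈ 0.125000.
Cmin,ss = (D/Vd)·f/(1−f), so D = Cmin,ss·Vd·(1−f)/f.
D = 24 × 20 × (1−f)/f ≈ 24 × 20 × 7.00000 ≈ 3360.00 mg.

3360 mg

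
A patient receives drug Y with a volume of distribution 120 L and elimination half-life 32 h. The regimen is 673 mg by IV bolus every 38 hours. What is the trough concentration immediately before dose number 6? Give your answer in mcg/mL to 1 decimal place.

4.3 mcg/mL

f = (1/2)^(τ/t½) = (1/2)^(38/32) ≈ 0.4391.
C₀ = D/Vd = 673/120 ≈ 5.608 mcg/mL.
Before the 6th dose, 5 doses have been given. Superposition: Cmin = C₀·(f + f² + … + f^5).
≈ 5.608 × (0.4391 + 0.1928 + 0.0847 + 0.0372 + 0.0163) ≈ 5.608 × 0.7701 ≈ 4.319 mcg/mL.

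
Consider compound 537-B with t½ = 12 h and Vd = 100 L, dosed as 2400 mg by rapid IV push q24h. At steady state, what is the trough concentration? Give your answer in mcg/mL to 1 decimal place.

8.0 mcg/mL

The dosing interval is 2 half-lives, so f = 2^(−2) = 0.25.
At steady state, R = 1/(1 − 0.25) = 4/3.
Single-dose peak C₀ = D/Vd = 2400/100 = 24 mcg/mL.
Steady-state peak Cmax,ss = C₀·R = 24 × 4/3 ≈ 32.000 mcg/mL.
Steady-state trough Cmin,ss = Cmax,ss·f ≈ 32.000 × 0.25 ≈ 8.000 mcg/mL.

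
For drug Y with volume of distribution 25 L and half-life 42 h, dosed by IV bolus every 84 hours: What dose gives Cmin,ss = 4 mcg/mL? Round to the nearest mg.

300 mg

τ/t½ = 84/42 ≈ 2, so f = (1/2)^(84/42) ≈ 0.250000.
Cmin,ss = (D/Vd)·f/(1−f), so D = Cmin,ss·Vd·(1−f)/f.
D = 4 × 25 × (1−f)/f ≈ 4 × 25 × 3.00000 ≈ 300.00 mg.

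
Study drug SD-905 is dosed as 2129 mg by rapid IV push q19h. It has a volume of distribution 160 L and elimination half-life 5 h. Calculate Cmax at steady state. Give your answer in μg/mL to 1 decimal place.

14.3 μg/mL

τ/t½ = 19/5 ≈ 3.8, so fraction remaining f = (1/2)^(19/5) ≈ 0.0718.
At steady state, accumulation factor R = 1/(1 − e^(−kτ)) ≈ 1.0774.
Single-dose peak C₀ = D/Vd = 2129/160 ≈ 13.306 μg/mL.
Steady-state peak Cmax,ss = C₀·R ≈ 13.306 × 1.0774 ≈ 14.336 μg/mL.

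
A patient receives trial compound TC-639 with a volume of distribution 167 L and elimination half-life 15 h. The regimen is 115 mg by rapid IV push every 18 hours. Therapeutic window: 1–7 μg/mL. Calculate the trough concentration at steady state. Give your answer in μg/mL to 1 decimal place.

k = ln2/t½ = ln2/15 ≈ 0.046210 h⁻¹; fraction remaining f = e^(−kτ) = e^(−0.046210×18) ≈ 0.4353.
Single-dose peak C₀ = D/Vd = 115/167 ≈ 0.689 μg/mL.
Steady-state trough Cmin,ss = C₀·f/(1−f) ≈ 0.689 × 0.4353/0.5647 ≈ 0.531 μg/mL.
Trough 0.5 μg/mL vs MEC 1 μg/mL: subtherapeutic.

0.5 μg/mL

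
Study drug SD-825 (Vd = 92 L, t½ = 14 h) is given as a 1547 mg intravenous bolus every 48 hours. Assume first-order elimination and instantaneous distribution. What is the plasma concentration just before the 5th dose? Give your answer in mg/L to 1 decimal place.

1.7 mg/L

f = (1/2)^(τ/t½) = (1/2)^(48/14) ≈ 0.0929.
C₀ = D/Vd = 1547/92 ≈ 16.815 mg/L.
Before the 5th dose, 4 doses have been given. Superposition: Cmin = C₀·(f + f² + … + f^4).
≈ 16.815 × (0.0929 + 0.0086 + 0.0008 + 0.0001) ≈ 16.815 × 0.1024 ≈ 1.722 mg/L.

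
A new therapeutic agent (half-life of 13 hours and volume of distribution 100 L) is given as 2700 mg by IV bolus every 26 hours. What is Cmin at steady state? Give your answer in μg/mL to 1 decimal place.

9.0 μg/mL

τ = 26 h = 2 half-lives, so f = (1/2)^2 = 0.25.
At steady state, R = 1/(1 − 0.25) = 4/3.
Single-dose peak C₀ = D/Vd = 2700/100 = 27 μg/mL.
Steady-state peak Cmax,ss = C₀·R = 27 × 4/3 ≈ 36.000 μg/mL.
Steady-state trough Cmin,ss = Cmax,ss·f ≈ 36.000 × 0.25 ≈ 9.000 μg/mL.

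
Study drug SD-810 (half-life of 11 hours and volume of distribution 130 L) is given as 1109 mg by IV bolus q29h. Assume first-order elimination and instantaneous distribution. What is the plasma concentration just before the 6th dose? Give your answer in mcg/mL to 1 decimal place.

1.6 mcg/mL

f = (1/2)^(τ/t½) = (1/2)^(29/11) ≈ 0.1608.
C₀ = D/Vd = 1109/130 ≈ 8.531 mcg/mL.
Before the 6th dose, 5 doses have been given. Superposition: Cmin = C₀·(f + f² + … + f^5).
≈ 8.531 × (0.1608 + 0.0259 + 0.0042 + 0.0007 + 0.0001) ≈ 8.531 × 0.1917 ≈ 1.635 mcg/mL.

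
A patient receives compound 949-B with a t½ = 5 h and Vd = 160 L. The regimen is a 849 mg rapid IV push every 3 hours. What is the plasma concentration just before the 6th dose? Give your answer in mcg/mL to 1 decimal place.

9.0 mcg/mL

f = (1/2)^(τ/t½) = (1/2)^(3/5) ≈ 0.6598.
C₀ = D/Vd = 849/160 ≈ 5.306 mcg/mL.
Before the 6th dose, 5 doses have been given. Superposition: Cmin = C₀·(f + f² + … + f^5).
≈ 5.306 × (0.6598 + 0.4353 + 0.2872 + 0.1895 + 0.1250) ≈ 5.306 × 1.6968 ≈ 9.003 mcg/mL.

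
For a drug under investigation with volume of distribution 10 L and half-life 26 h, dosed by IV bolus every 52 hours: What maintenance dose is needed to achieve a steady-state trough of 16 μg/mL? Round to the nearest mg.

480 mg

τ/t½ = 52/26 ≈ 2, so f = (1/2)^(52/26) ≈ 0.250000.
Cmin,ss = (D/Vd)·f/(1−f), so D = Cmin,ss·Vd·(1−f)/f.
D = 16 × 10 × (1−f)/f ≈ 16 × 10 × 3.00000 ≈ 480.00 mg.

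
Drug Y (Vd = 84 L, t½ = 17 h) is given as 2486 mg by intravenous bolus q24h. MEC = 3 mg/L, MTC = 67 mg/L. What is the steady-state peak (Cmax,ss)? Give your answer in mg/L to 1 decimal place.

Over one 24-h interval, 24/17 ≈ 1.4118 half-lives elapse, leaving f ≈ 0.3759 of each dose.
Accumulation ratio R = 1/(1 − f) ≈ 1/0.6241 ≈ 1.6023.
Each bolus raises the concentration by D/Vd = 2486/84 ≈ 29.595 mg/L.
Cmax,ss = C₀/(1 − f) ≈ 29.595/0.6241 ≈ 47.420 mg/L.
Peak 47.4 mg/L vs MTC 67 mg/L: below toxic threshold.

47.4 mg/L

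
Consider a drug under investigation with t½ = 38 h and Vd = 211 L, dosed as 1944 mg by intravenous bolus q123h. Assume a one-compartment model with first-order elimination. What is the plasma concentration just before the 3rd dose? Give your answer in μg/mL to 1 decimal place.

f = (1/2)^(τ/t½) = (1/2)^(123/38) ≈ 0.1061.
C₀ = D/Vd = 1944/211 ≈ 9.213 μg/mL.
Before the 3rd dose, 2 doses have been given. Superposition: Cmin = C₀·(f + f²).
≈ 9.213 × (0.1061 + 0.0113) ≈ 9.213 × 0.1174 ≈ 1.082 μg/mL.

1.1 μg/mL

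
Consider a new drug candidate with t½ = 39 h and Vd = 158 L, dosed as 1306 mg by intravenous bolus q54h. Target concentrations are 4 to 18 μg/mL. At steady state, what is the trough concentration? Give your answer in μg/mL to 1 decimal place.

5.1 μg/mL

k = ln2/t½ = ln2/39 ≈ 0.017773 h⁻¹; fraction remaining f = e^(−kτ) = e^(−0.017773×54) ≈ 0.3830.
Single-dose peak C₀ = D/Vd = 1306/158 ≈ 8.266 μg/mL.
Steady-state trough Cmin,ss = C₀·f/(1−f) ≈ 8.266 × 0.3830/0.6170 ≈ 5.131 μg/mL.
Trough 5.1 μg/mL vs MEC 4 μg/mL: adequate.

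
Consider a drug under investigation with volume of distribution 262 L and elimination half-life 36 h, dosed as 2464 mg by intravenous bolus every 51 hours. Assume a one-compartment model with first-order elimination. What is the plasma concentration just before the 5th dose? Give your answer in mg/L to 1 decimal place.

5.5 mg/L

f = (1/2)^(τ/t½) = (1/2)^(51/36) ≈ 0.3746.
C₀ = D/Vd = 2464/262 ≈ 9.405 mg/L.
Before the 5th dose, 4 doses have been given. Superposition: Cmin = C₀·(f + f² + … + f^4).
≈ 9.405 × (0.3746 + 0.1403 + 0.0526 + 0.0197) ≈ 9.405 × 0.5872 ≈ 5.523 mg/L.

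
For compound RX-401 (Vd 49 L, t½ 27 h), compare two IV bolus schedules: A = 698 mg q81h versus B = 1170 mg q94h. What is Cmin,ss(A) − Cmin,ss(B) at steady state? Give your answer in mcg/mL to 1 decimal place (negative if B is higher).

Regimen A: f = (1/2)^(81/27) ≈ 0.1250; Cmin,ss = (698/49)·f/(1−f) ≈ 2.035 mcg/mL.
Regimen B: f = (1/2)^(94/27) ≈ 0.0895; Cmin,ss = (1170/49)·f/(1−f) ≈ 2.347 mcg/mL.
Difference ≈ 2.035 − 2.347 ≈ -0.312 mcg/mL.

-0.3 mcg/mL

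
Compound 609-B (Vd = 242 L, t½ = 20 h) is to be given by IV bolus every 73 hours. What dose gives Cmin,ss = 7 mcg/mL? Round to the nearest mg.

τ/t½ = 73/20 ≈ 3.65, so f = (1/2)^(73/20) ≈ 0.079660.
Cmin,ss = (D/Vd)·f/(1−f), so D = Cmin,ss·Vd·(1−f)/f.
D = 7 × 242 × (1−f)/f ≈ 7 × 242 × 11.55335 ≈ 19571.37 mg.

19571 mg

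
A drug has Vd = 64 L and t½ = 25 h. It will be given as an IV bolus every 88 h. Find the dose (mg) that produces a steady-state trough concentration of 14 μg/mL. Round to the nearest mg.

9383 mg

τ/t½ = 88/25 ≈ 3.52, so f = (1/2)^(88/25) ≈ 0.087171.
Cmin,ss = (D/Vd)·f/(1−f), so D = Cmin,ss·Vd·(1−f)/f.
D = 14 × 64 × (1−f)/f ≈ 14 × 64 × 10.47171 ≈ 9382.65 mg.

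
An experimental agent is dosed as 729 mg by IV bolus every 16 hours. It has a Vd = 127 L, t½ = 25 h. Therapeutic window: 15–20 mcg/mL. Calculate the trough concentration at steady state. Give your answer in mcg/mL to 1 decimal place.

Over one 16-h interval, 16/25 ≈ 0.64 half-lives elapse, leaving f ≈ 0.6417 of each dose.
At steady state, accumulation factor R = 1/(1 − e^(−kτ)) ≈ 2.7910.
Each bolus raises the concentration by D/Vd = 729/127 ≈ 5.740 mcg/mL.
Cmax,ss = C₀/(1 − f) ≈ 5.740/0.3583 ≈ 16.020 mcg/mL.
Steady-state trough Cmin,ss = Cmax,ss·f ≈ 16.020 × 0.6417 ≈ 10.280 mcg/mL.
Trough 10.3 mcg/mL vs MEC 15 mcg/mL: subtherapeutic.

10.3 mcg/mL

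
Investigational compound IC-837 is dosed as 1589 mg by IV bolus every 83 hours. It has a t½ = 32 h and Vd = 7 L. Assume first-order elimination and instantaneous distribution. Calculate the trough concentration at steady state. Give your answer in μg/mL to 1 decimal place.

45.1 μg/mL

τ/t½ = 83/32 ≈ 2.5938, so fraction remaining f = (1/2)^(83/32) ≈ 0.1657.
At steady state, accumulation factor R = 1/(1 − e^(−kτ)) ≈ 1.1986.
Single-dose peak C₀ = D/Vd = 1589/7 ≈ 227.000 μg/mL.
Steady-state peak Cmax,ss = C₀·R ≈ 227.000 × 1.1986 ≈ 272.082 μg/mL.
One interval later, Cmin,ss = Cmax,ss·e^(−kτ) ≈ 272.082 × 0.1657 ≈ 45.084 μg/mL.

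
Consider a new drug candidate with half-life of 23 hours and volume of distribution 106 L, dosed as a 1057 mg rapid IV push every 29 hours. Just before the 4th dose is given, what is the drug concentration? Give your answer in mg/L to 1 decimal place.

6.6 mg/L

f = (1/2)^(τ/t½) = (1/2)^(29/23) ≈ 0.4173.
C₀ = D/Vd = 1057/106 ≈ 9.972 mg/L.
Before the 4th dose, 3 doses have been given. Superposition: Cmin = C₀·(f + f² + … + f^3).
≈ 9.972 × (0.4173 + 0.1741 + 0.0727) ≈ 9.972 × 0.6641 ≈ 6.622 mg/L.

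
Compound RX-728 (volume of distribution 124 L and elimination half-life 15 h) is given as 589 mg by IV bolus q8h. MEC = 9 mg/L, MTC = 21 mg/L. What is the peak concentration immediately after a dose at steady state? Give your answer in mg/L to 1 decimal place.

Over one 8-h interval, 8/15 ≈ 0.53333 half-lives elapse, leaving f ≈ 0.6910 of each dose.
Accumulation ratio R = 1/(1 − f) ≈ 1/0.3090 ≈ 3.2362.
Single-dose peak C₀ = D/Vd = 589/124 ≈ 4.750 mg/L.
Steady-state peak Cmax,ss = C₀·R ≈ 4.750 × 3.2362 ≈ 15.372 mg/L.
Peak 15.4 mg/L vs MTC 21 mg/L: below toxic threshold.

15.4 mg/L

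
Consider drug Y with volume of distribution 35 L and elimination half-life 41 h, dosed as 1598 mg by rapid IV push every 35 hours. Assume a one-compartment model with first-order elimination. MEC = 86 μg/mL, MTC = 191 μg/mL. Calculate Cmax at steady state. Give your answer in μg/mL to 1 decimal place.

102.2 μg/mL

τ/t½ = 35/41 ≈ 0.85366, so fraction remaining f = (1/2)^(35/41) ≈ 0.5534.
At steady state, accumulation factor R = 1/(1 − e^(−kτ)) ≈ 2.2391.
Single-dose peak C₀ = D/Vd = 1598/35 ≈ 45.657 μg/mL.
Cmax,ss = C₀/(1 − f) ≈ 45.657/0.4466 ≈ 102.232 μg/mL.
Peak 102.2 μg/mL vs MTC 191 μg/mL: below toxic threshold.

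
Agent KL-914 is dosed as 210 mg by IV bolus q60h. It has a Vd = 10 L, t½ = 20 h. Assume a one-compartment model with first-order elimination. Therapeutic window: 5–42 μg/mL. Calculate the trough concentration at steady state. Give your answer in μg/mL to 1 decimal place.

3.0 μg/mL

τ = 60 h = 3 half-lives, so f = (1/2)^3 = 0.125.
At steady state, R = 1/(1 − 0.125) = 8/7.
Single-dose peak C₀ = D/Vd = 210/10 = 21 μg/mL.
Steady-state peak Cmax,ss = C₀·R = 21 × 8/7 ≈ 24.000 μg/mL.
Steady-state trough Cmin,ss = Cmax,ss·f ≈ 24.000 × 0.125 ≈ 3.000 μg/mL.
Trough 3.0 μg/mL vs MEC 5 μg/mL: subtherapeutic.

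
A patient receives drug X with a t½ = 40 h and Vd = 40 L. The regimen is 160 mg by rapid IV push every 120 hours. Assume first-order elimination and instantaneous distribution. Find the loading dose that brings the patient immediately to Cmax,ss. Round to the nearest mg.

f = (1/2)^(120/40) ≈ 0.125000; accumulation ratio R = 1/(1−f) ≈ 1.14286.
Loading dose to hit Cmax,ss on first dose: D_load = D_maint·R ≈ 160 × 1.14286 ≈ 182.86 mg.

183 mg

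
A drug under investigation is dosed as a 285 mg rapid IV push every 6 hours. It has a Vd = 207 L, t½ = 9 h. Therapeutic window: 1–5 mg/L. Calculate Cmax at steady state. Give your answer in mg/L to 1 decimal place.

3.7 mg/L

τ/t½ = 6/9 ≈ 0.66667, so fraction remaining f = (1/2)^(6/9) ≈ 0.6300.
Accumulation ratio R = 1/(1 − f) ≈ 1/0.3700 ≈ 2.7027.
Single-dose peak C₀ = D/Vd = 285/207 ≈ 1.377 mg/L.
Steady-state peak Cmax,ss = C₀·R ≈ 1.377 × 2.7027 ≈ 3.722 mg/L.
Peak 3.7 mg/L vs MTC 5 mg/L: below toxic threshold.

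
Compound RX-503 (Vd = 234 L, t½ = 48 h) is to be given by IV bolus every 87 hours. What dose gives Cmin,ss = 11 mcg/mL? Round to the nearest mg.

6467 mg

τ/t½ = 87/48 ≈ 1.8125, so f = (1/2)^(87/48) ≈ 0.284697.
Cmin,ss = (D/Vd)·f/(1−f), so D = Cmin,ss·Vd·(1−f)/f.
D = 11 × 234 × (1−f)/f ≈ 11 × 234 × 2.51251 ≈ 6467.20 mg.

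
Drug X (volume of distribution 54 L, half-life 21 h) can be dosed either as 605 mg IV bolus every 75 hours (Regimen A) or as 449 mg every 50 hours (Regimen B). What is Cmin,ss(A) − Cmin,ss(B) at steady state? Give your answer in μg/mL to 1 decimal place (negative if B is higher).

Regimen A: f = (1/2)^(75/21) ≈ 0.0841; Cmin,ss = (605/54)·f/(1−f) ≈ 1.029 μg/mL.
Regimen B: f = (1/2)^(50/21) ≈ 0.1920; Cmin,ss = (449/54)·f/(1−f) ≈ 1.976 μg/mL.
Difference ≈ 1.029 − 1.976 ≈ -0.947 μg/mL.

-0.9 μg/mL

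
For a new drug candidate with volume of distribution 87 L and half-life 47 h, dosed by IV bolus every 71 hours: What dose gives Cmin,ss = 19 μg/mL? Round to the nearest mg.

τ/t½ = 71/47 ≈ 1.5106, so f = (1/2)^(71/47) ≈ 0.350956.
Cmin,ss = (D/Vd)·f/(1−f), so D = Cmin,ss·Vd·(1−f)/f.
D = 19 × 87 × (1−f)/f ≈ 19 × 87 × 1.84936 ≈ 3056.99 mg.

3057 mg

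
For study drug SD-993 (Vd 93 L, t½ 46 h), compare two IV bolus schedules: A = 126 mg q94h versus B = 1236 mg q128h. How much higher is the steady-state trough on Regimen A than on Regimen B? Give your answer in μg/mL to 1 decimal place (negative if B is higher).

-1.8 μg/mL

Regimen A: f = (1/2)^(94/46) ≈ 0.2426; Cmin,ss = (126/93)·f/(1−f) ≈ 0.434 μg/mL.
Regimen B: f = (1/2)^(128/46) ≈ 0.1453; Cmin,ss = (1236/93)·f/(1−f) ≈ 2.259 μg/mL.
Difference ≈ 0.434 − 2.259 ≈ -1.825 μg/mL.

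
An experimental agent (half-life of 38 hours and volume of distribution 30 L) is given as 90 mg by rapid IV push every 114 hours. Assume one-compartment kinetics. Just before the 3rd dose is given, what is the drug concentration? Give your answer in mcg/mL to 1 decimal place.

f = (1/2)^(τ/t½) = (1/2)^(114/38) ≈ 0.1250.
C₀ = D/Vd = 90/30 ≈ 3.000 mcg/mL.
Before the 3rd dose, 2 doses have been given. Superposition: Cmin = C₀·(f + f²).
≈ 3.000 × (0.1250 + 0.0156) ≈ 3.000 × 0.1406 ≈ 0.422 mcg/mL.

0.4 mcg/mL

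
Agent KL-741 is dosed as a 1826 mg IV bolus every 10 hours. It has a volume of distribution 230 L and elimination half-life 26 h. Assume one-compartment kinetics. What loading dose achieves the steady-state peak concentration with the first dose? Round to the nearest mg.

f = (1/2)^(10/26) ≈ 0.765983; accumulation ratio R = 1/(1−f) ≈ 4.27319.
Loading dose to hit Cmax,ss on first dose: D_load = D_maint·R ≈ 1826 × 4.27319 ≈ 7802.84 mg.

7803 mg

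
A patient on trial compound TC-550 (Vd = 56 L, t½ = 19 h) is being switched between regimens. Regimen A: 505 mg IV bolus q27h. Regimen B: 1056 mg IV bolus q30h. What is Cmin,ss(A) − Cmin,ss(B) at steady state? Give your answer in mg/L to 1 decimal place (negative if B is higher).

Regimen A: f = (1/2)^(27/19) ≈ 0.3734; Cmin,ss = (505/56)·f/(1−f) ≈ 5.374 mg/L.
Regimen B: f = (1/2)^(30/19) ≈ 0.3347; Cmin,ss = (1056/56)·f/(1−f) ≈ 9.487 mg/L.
Difference ≈ 5.374 − 9.487 ≈ -4.113 mg/L.

-4.1 mg/L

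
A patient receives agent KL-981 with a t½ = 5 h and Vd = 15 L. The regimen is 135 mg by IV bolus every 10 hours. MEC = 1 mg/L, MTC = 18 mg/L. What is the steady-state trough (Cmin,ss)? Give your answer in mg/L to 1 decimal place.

3.0 mg/L

τ = 10 h = 2 half-lives, so f = (1/2)^2 = 0.25.
At steady state, R = 1/(1 − 0.25) = 4/3.
Single-dose peak C₀ = D/Vd = 135/15 = 9 mg/L.
Steady-state peak Cmax,ss = C₀·R = 9 × 4/3 ≈ 12.000 mg/L.
Steady-state trough Cmin,ss = Cmax,ss·f ≈ 12.000 × 0.25 ≈ 3.000 mg/L.
Trough 3.0 mg/L vs MEC 1 mg/L: adequate.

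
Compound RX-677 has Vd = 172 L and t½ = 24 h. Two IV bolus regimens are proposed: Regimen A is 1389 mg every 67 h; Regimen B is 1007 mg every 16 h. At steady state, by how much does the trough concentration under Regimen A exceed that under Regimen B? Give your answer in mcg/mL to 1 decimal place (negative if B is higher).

-8.6 mcg/mL

Regimen A: f = (1/2)^(67/24) ≈ 0.1444; Cmin,ss = (1389/172)·f/(1−f) ≈ 1.363 mcg/mL.
Regimen B: f = (1/2)^(16/24) ≈ 0.6300; Cmin,ss = (1007/172)·f/(1−f) ≈ 9.969 mcg/mL.
Difference ≈ 1.363 − 9.969 ≈ -8.606 mcg/mL.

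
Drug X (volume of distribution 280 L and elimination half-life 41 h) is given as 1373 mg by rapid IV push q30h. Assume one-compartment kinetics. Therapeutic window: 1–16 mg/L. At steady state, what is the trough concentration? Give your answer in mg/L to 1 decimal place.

7.4 mg/L

k = ln2/t½ = ln2/41 ≈ 0.016906 h⁻¹; fraction remaining f = e^(−kτ) = e^(−0.016906×30) ≈ 0.6022.
Each bolus raises the concentration by D/Vd = 1373/280 ≈ 4.904 mg/L.
Steady-state trough Cmin,ss = C₀·f/(1−f) ≈ 4.904 × 0.6022/0.3978 ≈ 7.424 mg/L.
Trough 7.4 mg/L vs MEC 1 mg/L: adequate.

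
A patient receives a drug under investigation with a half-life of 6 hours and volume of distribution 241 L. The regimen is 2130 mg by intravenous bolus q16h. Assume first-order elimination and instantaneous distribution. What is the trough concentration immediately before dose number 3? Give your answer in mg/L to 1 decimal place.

f = (1/2)^(τ/t½) = (1/2)^(16/6) ≈ 0.1575.
C₀ = D/Vd = 2130/241 ≈ 8.838 mg/L.
Before the 3rd dose, 2 doses have been given. Superposition: Cmin = C₀·(f + f²).
≈ 8.838 × (0.1575 + 0.0248) ≈ 8.838 × 0.1823 ≈ 1.611 mg/L.

1.6 mg/L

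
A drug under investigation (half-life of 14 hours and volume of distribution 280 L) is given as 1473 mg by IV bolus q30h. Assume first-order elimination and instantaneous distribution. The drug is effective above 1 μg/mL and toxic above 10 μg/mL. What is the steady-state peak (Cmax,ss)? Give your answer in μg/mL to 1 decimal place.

6.8 μg/mL

τ/t½ = 30/14 ≈ 2.1429, so fraction remaining f = (1/2)^(30/14) ≈ 0.2264.
At steady state, accumulation factor R = 1/(1 − e^(−kτ)) ≈ 1.2927.
Single-dose peak C₀ = D/Vd = 1473/280 ≈ 5.261 μg/mL.
Steady-state peak Cmax,ss = C₀·R ≈ 5.261 × 1.2927 ≈ 6.801 μg/mL.
Peak 6.8 μg/mL vs MTC 10 μg/mL: below toxic threshold.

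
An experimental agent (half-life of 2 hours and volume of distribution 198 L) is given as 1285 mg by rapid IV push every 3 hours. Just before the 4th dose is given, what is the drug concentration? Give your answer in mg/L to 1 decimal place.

3.4 mg/L

f = (1/2)^(τ/t½) = (1/2)^(3/2) ≈ 0.3536.
C₀ = D/Vd = 1285/198 ≈ 6.490 mg/L.
Before the 4th dose, 3 doses have been given. Superposition: Cmin = C₀·(f + f² + … + f^3).
≈ 6.490 × (0.3536 + 0.1250 + 0.0442) ≈ 6.490 × 0.5228 ≈ 3.393 mg/L.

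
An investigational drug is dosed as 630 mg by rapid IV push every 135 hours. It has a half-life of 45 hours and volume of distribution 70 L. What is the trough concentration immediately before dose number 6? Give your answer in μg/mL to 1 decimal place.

1.3 μg/mL

f = (1/2)^(τ/t½) = (1/2)^(135/45) ≈ 0.1250.
C₀ = D/Vd = 630/70 ≈ 9.000 μg/mL.
Before the 6th dose, 5 doses have been given. Superposition: Cmin = C₀·(f + f² + … + f^5).
≈ 9.000 × (0.1250 + 0.0156 + 0.0020 + 0.0002 + 0.0000) ≈ 9.000 × 0.1428 ≈ 1.285 μg/mL.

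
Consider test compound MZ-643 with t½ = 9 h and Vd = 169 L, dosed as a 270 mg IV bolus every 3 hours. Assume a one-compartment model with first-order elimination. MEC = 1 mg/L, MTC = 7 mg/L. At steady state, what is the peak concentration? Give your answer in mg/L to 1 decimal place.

7.7 mg/L

τ/t½ = 3/9 ≈ 0.33333, so fraction remaining f = (1/2)^(3/9) ≈ 0.7937.
Accumulation ratio R = 1/(1 − f) ≈ 1/0.2063 ≈ 4.8473.
Single-dose peak C₀ = D/Vd = 270/169 ≈ 1.598 mg/L.
Steady-state peak Cmax,ss = C₀·R ≈ 1.598 × 4.8473 ≈ 7.746 mg/L.
Peak 7.7 mg/L vs MTC 7 mg/L: exceeds toxic threshold.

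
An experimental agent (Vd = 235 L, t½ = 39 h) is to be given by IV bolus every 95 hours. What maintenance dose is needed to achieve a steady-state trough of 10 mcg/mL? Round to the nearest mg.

τ/t½ = 95/39 ≈ 2.4359, so f = (1/2)^(95/39) ≈ 0.184808.
Cmin,ss = (D/Vd)·f/(1−f), so D = Cmin,ss·Vd·(1−f)/f.
D = 10 × 235 × (1−f)/f ≈ 10 × 235 × 4.41102 ≈ 10365.90 mg.

10366 mg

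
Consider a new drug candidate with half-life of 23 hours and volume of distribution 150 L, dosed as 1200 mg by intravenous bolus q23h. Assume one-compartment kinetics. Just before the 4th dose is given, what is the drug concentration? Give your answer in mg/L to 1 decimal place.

7.0 mg/L

f = (1/2)^(τ/t½) = (1/2)^(23/23) ≈ 0.5000.
C₀ = D/Vd = 1200/150 ≈ 8.000 mg/L.
Before the 4th dose, 3 doses have been given. Superposition: Cmin = C₀·(f + f² + … + f^3).
≈ 8.000 × (0.5000 + 0.2500 + 0.1250) ≈ 8.000 × 0.8750 ≈ 7.000 mg/L.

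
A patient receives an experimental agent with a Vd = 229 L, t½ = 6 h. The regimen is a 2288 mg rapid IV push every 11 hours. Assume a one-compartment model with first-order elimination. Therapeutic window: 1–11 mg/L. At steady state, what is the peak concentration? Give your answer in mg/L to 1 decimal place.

τ/t½ = 11/6 ≈ 1.8333, so fraction remaining f = (1/2)^(11/6) ≈ 0.2806.
Accumulation ratio R = 1/(1 − f) ≈ 1/0.7194 ≈ 1.3900.
Single-dose peak C₀ = D/Vd = 2288/229 ≈ 9.991 mg/L.
Cmax,ss = C₀/(1 − f) ≈ 9.991/0.7194 ≈ 13.888 mg/L.
Peak 13.9 mg/L vs MTC 11 mg/L: exceeds toxic threshold.

13.9 mg/L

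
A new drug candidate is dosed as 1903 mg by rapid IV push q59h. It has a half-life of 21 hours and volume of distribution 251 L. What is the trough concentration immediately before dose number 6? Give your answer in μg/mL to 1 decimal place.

f = (1/2)^(τ/t½) = (1/2)^(59/21) ≈ 0.1426.
C₀ = D/Vd = 1903/251 ≈ 7.582 μg/mL.
Before the 6th dose, 5 doses have been given. Superposition: Cmin = C₀·(f + f² + … + f^5).
≈ 7.582 × (0.1426 + 0.0203 + 0.0029 + 0.0004 + 0.0001) ≈ 7.582 × 0.1663 ≈ 1.261 μg/mL.

1.3 μg/mL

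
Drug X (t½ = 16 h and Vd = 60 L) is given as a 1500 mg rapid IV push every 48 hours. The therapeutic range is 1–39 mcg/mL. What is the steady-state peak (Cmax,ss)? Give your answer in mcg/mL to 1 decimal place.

28.6 mcg/mL

The dosing interval is 3 half-lives, so f = 2^(−3) = 0.125.
Accumulation ratio R = 1/(1 − f) = 1/0.875 = 8/7.
Single-dose peak C₀ = D/Vd = 1500/60 = 25 mcg/mL.
Steady-state peak Cmax,ss = C₀·R = 25 × 8/7 ≈ 28.571 mcg/mL.
Peak 28.6 mcg/mL vs MTC 39 mcg/mL: below toxic threshold.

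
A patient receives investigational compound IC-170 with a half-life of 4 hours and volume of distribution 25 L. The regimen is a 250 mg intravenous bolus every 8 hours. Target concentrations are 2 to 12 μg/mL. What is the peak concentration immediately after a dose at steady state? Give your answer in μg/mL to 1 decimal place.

The dosing interval is 2 half-lives, so f = 2^(−2) = 0.25.
At steady state, R = 1/(1 − 0.25) = 4/3.
Single-dose peak C₀ = D/Vd = 250/25 = 10 μg/mL.
Steady-state peak Cmax,ss = C₀·R = 10 × 4/3 ≈ 13.333 μg/mL.
Peak 13.3 μg/mL vs MTC 12 μg/mL: exceeds toxic threshold.

13.3 μg/mL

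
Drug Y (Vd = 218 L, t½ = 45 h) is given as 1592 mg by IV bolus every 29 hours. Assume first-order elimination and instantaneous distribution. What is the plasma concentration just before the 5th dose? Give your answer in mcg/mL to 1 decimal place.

10.8 mcg/mL

f = (1/2)^(τ/t½) = (1/2)^(29/45) ≈ 0.6397.
C₀ = D/Vd = 1592/218 ≈ 7.303 mcg/mL.
Before the 5th dose, 4 doses have been given. Superposition: Cmin = C₀·(f + f² + … + f^4).
≈ 7.303 × (0.6397 + 0.4092 + 0.2618 + 0.1675) ≈ 7.303 × 1.4782 ≈ 10.795 mcg/mL.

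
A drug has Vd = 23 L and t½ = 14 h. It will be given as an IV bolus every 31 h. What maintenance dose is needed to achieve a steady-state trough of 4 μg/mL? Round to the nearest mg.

τ/t½ = 31/14 ≈ 2.2143, so f = (1/2)^(31/14) ≈ 0.215493.
Cmin,ss = (D/Vd)·f/(1−f), so D = Cmin,ss·Vd·(1−f)/f.
D = 4 × 23 × (1−f)/f ≈ 4 × 23 × 3.64052 ≈ 334.93 mg.

335 mg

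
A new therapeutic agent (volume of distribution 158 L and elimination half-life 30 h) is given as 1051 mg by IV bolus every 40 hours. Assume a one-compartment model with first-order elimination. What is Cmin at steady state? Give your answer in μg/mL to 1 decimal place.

4.4 μg/mL

τ/t½ = 40/30 ≈ 1.3333, so fraction remaining f = (1/2)^(40/30) ≈ 0.3969.
Single-dose peak C₀ = D/Vd = 1051/158 ≈ 6.652 μg/mL.
Steady-state trough Cmin,ss = C₀·f/(1−f) ≈ 6.652 × 0.3969/0.6031 ≈ 4.378 μg/mL.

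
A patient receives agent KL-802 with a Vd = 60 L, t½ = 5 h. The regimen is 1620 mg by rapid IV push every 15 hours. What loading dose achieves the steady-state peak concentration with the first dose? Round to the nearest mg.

f = (1/2)^(15/5) ≈ 0.125000; accumulation ratio R = 1/(1−f) ≈ 1.14286.
Loading dose to hit Cmax,ss on first dose: D_load = D_maint·R ≈ 1620 × 1.14286 ≈ 1851.43 mg.

1851 mg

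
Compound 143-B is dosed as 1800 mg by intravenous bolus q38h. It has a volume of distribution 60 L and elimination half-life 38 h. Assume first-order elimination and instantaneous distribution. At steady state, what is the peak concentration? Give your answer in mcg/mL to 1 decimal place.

60.0 mcg/mL

τ = 38 h = 1 half-life, so f = (1/2)^1 = 0.5.
At steady state, R = 1/(1 − 0.5) = 2/1.
Single-dose peak C₀ = D/Vd = 1800/60 = 30 mcg/mL.
Steady-state peak Cmax,ss = C₀·R = 30 × 2/1 ≈ 60.000 mcg/mL.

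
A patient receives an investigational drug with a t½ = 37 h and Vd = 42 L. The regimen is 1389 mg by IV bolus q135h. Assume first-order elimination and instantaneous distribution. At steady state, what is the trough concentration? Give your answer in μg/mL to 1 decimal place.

Over one 135-h interval, 135/37 ≈ 3.6486 half-lives elapse, leaving f ≈ 0.0797 of each dose.
Each bolus raises the concentration by D/Vd = 1389/42 ≈ 33.071 μg/mL.
Steady-state trough Cmin,ss = C₀·f/(1−f) ≈ 33.071 × 0.0797/0.9203 ≈ 2.864 μg/mL.

2.9 μg/mL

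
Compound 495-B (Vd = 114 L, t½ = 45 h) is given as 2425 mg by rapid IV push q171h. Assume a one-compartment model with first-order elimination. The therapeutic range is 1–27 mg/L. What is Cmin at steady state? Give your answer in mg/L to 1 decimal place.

1.6 mg/L

τ/t½ = 171/45 ≈ 3.8, so fraction remaining f = (1/2)^(171/45) ≈ 0.0718.
Accumulation ratio R = 1/(1 − f) ≈ 1/0.9282 ≈ 1.0774.
Single-dose peak C₀ = D/Vd = 2425/114 ≈ 21.272 mg/L.
Cmax,ss = C₀/(1 − f) ≈ 21.272/0.9282 ≈ 22.917 mg/L.
One interval later, Cmin,ss = Cmax,ss·e^(−kτ) ≈ 22.917 × 0.0718 ≈ 1.645 mg/L.
Trough 1.6 mg/L vs MEC 1 mg/L: adequate.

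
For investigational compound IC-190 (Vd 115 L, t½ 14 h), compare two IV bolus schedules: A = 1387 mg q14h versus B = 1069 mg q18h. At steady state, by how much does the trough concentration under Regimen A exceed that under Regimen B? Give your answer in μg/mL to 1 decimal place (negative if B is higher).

Regimen A: f = (1/2)^(14/14) ≈ 0.5000; Cmin,ss = (1387/115)·f/(1−f) ≈ 12.061 μg/mL.
Regimen B: f = (1/2)^(18/14) ≈ 0.4102; Cmin,ss = (1069/115)·f/(1−f) ≈ 6.465 μg/mL.
Difference ≈ 12.061 − 6.465 ≈ 5.596 μg/mL.

5.6 μg/mL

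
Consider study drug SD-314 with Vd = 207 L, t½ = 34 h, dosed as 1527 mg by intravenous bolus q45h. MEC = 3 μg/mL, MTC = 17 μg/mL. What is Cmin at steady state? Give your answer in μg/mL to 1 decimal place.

4.9 μg/mL

Over one 45-h interval, 45/34 ≈ 1.3235 half-lives elapse, leaving f ≈ 0.3996 of each dose.
Each bolus raises the concentration by D/Vd = 1527/207 ≈ 7.377 μg/mL.
Steady-state trough Cmin,ss = C₀·f/(1−f) ≈ 7.377 × 0.3996/0.6004 ≈ 4.910 μg/mL.
Trough 4.9 μg/mL vs MEC 3 μg/mL: adequate.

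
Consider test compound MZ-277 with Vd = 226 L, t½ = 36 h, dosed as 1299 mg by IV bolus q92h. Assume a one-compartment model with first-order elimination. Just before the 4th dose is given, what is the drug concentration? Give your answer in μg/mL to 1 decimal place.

f = (1/2)^(τ/t½) = (1/2)^(92/36) ≈ 0.1701.
C₀ = D/Vd = 1299/226 ≈ 5.748 μg/mL.
Before the 4th dose, 3 doses have been given. Superposition: Cmin = C₀·(f + f² + … + f^3).
≈ 5.748 × (0.1701 + 0.0289 + 0.0049) ≈ 5.748 × 0.2039 ≈ 1.172 μg/mL.

1.2 μg/mL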